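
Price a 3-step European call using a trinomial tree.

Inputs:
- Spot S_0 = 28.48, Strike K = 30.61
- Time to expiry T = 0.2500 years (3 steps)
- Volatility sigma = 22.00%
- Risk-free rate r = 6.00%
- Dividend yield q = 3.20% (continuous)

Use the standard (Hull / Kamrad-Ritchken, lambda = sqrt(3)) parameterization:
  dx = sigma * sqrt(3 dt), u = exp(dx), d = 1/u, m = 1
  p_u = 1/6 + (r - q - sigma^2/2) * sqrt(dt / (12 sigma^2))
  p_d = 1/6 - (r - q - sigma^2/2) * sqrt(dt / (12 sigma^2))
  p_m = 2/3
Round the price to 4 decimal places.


Answer: Price = V(0,0) = 0.5910

Derivation:
dt = T/N = 0.083333; dx = sigma*sqrt(3*dt) = 0.110000
u = exp(dx) = 1.116278; d = 1/u = 0.895834
p_u = 0.168106, p_m = 0.666667, p_d = 0.165227
Discount per step: exp(-r*dt) = 0.995012
Stock lattice S(k, j) with j the centered position index:
  k=0: S(0,+0) = 28.4800
  k=1: S(1,-1) = 25.5134; S(1,+0) = 28.4800; S(1,+1) = 31.7916
  k=2: S(2,-2) = 22.8557; S(2,-1) = 25.5134; S(2,+0) = 28.4800; S(2,+1) = 31.7916; S(2,+2) = 35.4883
  k=3: S(3,-3) = 20.4749; S(3,-2) = 22.8557; S(3,-1) = 25.5134; S(3,+0) = 28.4800; S(3,+1) = 31.7916; S(3,+2) = 35.4883; S(3,+3) = 39.6148
Terminal payoffs V(N, j) = max(S_T - K, 0):
  V(3,-3) = 0.000000; V(3,-2) = 0.000000; V(3,-1) = 0.000000; V(3,+0) = 0.000000; V(3,+1) = 1.181599; V(3,+2) = 4.878265; V(3,+3) = 9.004772
Backward induction: V(k, j) = exp(-r*dt) * [p_u * V(k+1, j+1) + p_m * V(k+1, j) + p_d * V(k+1, j-1)]
  V(2,-2) = exp(-r*dt) * [p_u*0.000000 + p_m*0.000000 + p_d*0.000000] = 0.000000
  V(2,-1) = exp(-r*dt) * [p_u*0.000000 + p_m*0.000000 + p_d*0.000000] = 0.000000
  V(2,+0) = exp(-r*dt) * [p_u*1.181599 + p_m*0.000000 + p_d*0.000000] = 0.197643
  V(2,+1) = exp(-r*dt) * [p_u*4.878265 + p_m*1.181599 + p_d*0.000000] = 1.599780
  V(2,+2) = exp(-r*dt) * [p_u*9.004772 + p_m*4.878265 + p_d*1.181599] = 4.936422
  V(1,-1) = exp(-r*dt) * [p_u*0.197643 + p_m*0.000000 + p_d*0.000000] = 0.033059
  V(1,+0) = exp(-r*dt) * [p_u*1.599780 + p_m*0.197643 + p_d*0.000000] = 0.398696
  V(1,+1) = exp(-r*dt) * [p_u*4.936422 + p_m*1.599780 + p_d*0.197643] = 1.919398
  V(0,+0) = exp(-r*dt) * [p_u*1.919398 + p_m*0.398696 + p_d*0.033059] = 0.590960


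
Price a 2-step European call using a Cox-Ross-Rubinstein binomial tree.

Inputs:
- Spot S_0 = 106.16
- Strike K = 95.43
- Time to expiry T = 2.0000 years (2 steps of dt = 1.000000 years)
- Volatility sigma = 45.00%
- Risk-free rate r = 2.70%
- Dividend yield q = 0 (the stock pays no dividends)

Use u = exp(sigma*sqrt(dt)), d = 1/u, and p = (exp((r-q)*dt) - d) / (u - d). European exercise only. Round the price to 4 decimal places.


Answer: Price = V(0,0) = 32.4763

Derivation:
dt = T/N = 1.000000
u = exp(sigma*sqrt(dt)) = 1.568312; d = 1/u = 0.637628
p = (exp((r-q)*dt) - d) / (u - d) = 0.418767
Discount per step: exp(-r*dt) = 0.973361
Stock lattice S(k, i) with i counting down-moves:
  k=0: S(0,0) = 106.1600
  k=1: S(1,0) = 166.4920; S(1,1) = 67.6906
  k=2: S(2,0) = 261.1115; S(2,1) = 106.1600; S(2,2) = 43.1614
Terminal payoffs V(N, i) = max(S_T - K, 0):
  V(2,0) = 165.681466; V(2,1) = 10.730000; V(2,2) = 0.000000
Backward induction: V(k, i) = exp(-r*dt) * [p * V(k+1, i) + (1-p) * V(k+1, i+1)].
  V(1,0) = exp(-r*dt) * [p*165.681466 + (1-p)*10.730000] = 73.604158
  V(1,1) = exp(-r*dt) * [p*10.730000 + (1-p)*0.000000] = 4.373671
  V(0,0) = exp(-r*dt) * [p*73.604158 + (1-p)*4.373671] = 32.476301


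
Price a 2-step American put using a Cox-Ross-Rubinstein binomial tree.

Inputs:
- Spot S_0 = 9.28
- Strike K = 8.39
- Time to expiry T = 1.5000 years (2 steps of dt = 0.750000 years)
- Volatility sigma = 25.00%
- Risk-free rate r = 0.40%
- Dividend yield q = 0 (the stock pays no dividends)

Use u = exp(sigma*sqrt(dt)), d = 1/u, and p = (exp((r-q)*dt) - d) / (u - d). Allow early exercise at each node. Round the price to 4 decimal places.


Answer: Price = V(0,0) = 0.7054

Derivation:
dt = T/N = 0.750000
u = exp(sigma*sqrt(dt)) = 1.241731; d = 1/u = 0.805327
p = (exp((r-q)*dt) - d) / (u - d) = 0.452969
Discount per step: exp(-r*dt) = 0.997004
Stock lattice S(k, i) with i counting down-moves:
  k=0: S(0,0) = 9.2800
  k=1: S(1,0) = 11.5233; S(1,1) = 7.4734
  k=2: S(2,0) = 14.3088; S(2,1) = 9.2800; S(2,2) = 6.0186
Terminal payoffs V(N, i) = max(K - S_T, 0):
  V(2,0) = 0.000000; V(2,1) = 0.000000; V(2,2) = 2.371435
Backward induction: V(k, i) = exp(-r*dt) * [p * V(k+1, i) + (1-p) * V(k+1, i+1)]; then take max(V_cont, immediate exercise) for American.
  V(1,0) = exp(-r*dt) * [p*0.000000 + (1-p)*0.000000] = 0.000000; exercise = 0.000000; V(1,0) = max -> 0.000000
  V(1,1) = exp(-r*dt) * [p*0.000000 + (1-p)*2.371435] = 1.293364; exercise = 0.916562; V(1,1) = max -> 1.293364
  V(0,0) = exp(-r*dt) * [p*0.000000 + (1-p)*1.293364] = 0.705391; exercise = 0.000000; V(0,0) = max -> 0.705391


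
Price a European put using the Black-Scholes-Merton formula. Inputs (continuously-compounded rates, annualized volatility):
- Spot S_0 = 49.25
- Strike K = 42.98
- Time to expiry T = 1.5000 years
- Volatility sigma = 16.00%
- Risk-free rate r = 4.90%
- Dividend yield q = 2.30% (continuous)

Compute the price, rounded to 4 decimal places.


d1 = (ln(S/K) + (r - q + 0.5*sigma^2) * T) / (sigma * sqrt(T)) = 0.99191310
d2 = d1 - sigma * sqrt(T) = 0.79595392
exp(-rT) = 0.92913615; exp(-qT) = 0.96608834
P = K * exp(-rT) * N(-d2) - S_0 * exp(-qT) * N(-d1)
N(-d1) = 0.16061996; N(-d2) = 0.21302941
P = 42.9800 * 0.92913615 * 0.21302941 - 49.2500 * 0.96608834 * 0.16061996 = 0.8649

Answer: Price = 0.8649


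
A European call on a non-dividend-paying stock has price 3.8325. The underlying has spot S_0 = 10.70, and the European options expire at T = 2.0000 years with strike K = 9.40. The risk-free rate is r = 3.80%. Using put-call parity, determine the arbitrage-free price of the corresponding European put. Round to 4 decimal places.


Put-call parity: C - P = S_0 * exp(-qT) - K * exp(-rT).
S_0 * exp(-qT) = 10.7000 * 1.00000000 = 10.70000000
K * exp(-rT) = 9.4000 * 0.92681621 = 8.71207234
P = C - S*exp(-qT) + K*exp(-rT)
P = 3.8325 - 10.70000000 + 8.71207234 = 1.8446

Answer: Put price = 1.8446


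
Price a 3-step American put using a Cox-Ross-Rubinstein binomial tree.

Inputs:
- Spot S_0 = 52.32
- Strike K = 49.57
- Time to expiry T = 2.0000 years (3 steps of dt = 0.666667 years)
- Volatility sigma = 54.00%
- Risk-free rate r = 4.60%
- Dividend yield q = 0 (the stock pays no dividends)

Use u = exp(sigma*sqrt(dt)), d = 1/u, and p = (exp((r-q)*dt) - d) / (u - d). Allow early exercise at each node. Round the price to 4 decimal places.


dt = T/N = 0.666667
u = exp(sigma*sqrt(dt)) = 1.554118; d = 1/u = 0.643452
p = (exp((r-q)*dt) - d) / (u - d) = 0.425721
Discount per step: exp(-r*dt) = 0.969799
Stock lattice S(k, i) with i counting down-moves:
  k=0: S(0,0) = 52.3200
  k=1: S(1,0) = 81.3115; S(1,1) = 33.6654
  k=2: S(2,0) = 126.3676; S(2,1) = 52.3200; S(2,2) = 21.6621
  k=3: S(3,0) = 196.3901; S(3,1) = 81.3115; S(3,2) = 33.6654; S(3,3) = 13.9385
Terminal payoffs V(N, i) = max(K - S_T, 0):
  V(3,0) = 0.000000; V(3,1) = 0.000000; V(3,2) = 15.904602; V(3,3) = 35.631508
Backward induction: V(k, i) = exp(-r*dt) * [p * V(k+1, i) + (1-p) * V(k+1, i+1)]; then take max(V_cont, immediate exercise) for American.
  V(2,0) = exp(-r*dt) * [p*0.000000 + (1-p)*0.000000] = 0.000000; exercise = 0.000000; V(2,0) = max -> 0.000000
  V(2,1) = exp(-r*dt) * [p*0.000000 + (1-p)*15.904602] = 8.857827; exercise = 0.000000; V(2,1) = max -> 8.857827
  V(2,2) = exp(-r*dt) * [p*15.904602 + (1-p)*35.631508] = 26.410865; exercise = 27.907939; V(2,2) = max -> 27.907939
  V(1,0) = exp(-r*dt) * [p*0.000000 + (1-p)*8.857827] = 4.933232; exercise = 0.000000; V(1,0) = max -> 4.933232
  V(1,1) = exp(-r*dt) * [p*8.857827 + (1-p)*27.907939] = 19.199981; exercise = 15.904602; V(1,1) = max -> 19.199981
  V(0,0) = exp(-r*dt) * [p*4.933232 + (1-p)*19.199981] = 12.729892; exercise = 0.000000; V(0,0) = max -> 12.729892

Answer: Price = V(0,0) = 12.7299


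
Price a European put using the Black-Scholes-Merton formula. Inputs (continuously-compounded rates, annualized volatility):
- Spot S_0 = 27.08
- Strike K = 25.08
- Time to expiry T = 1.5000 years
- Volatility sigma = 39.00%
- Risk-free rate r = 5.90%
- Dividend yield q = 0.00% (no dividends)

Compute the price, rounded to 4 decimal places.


d1 = (ln(S/K) + (r - q + 0.5*sigma^2) * T) / (sigma * sqrt(T)) = 0.58473661
d2 = d1 - sigma * sqrt(T) = 0.10708611
exp(-rT) = 0.91530311; exp(-qT) = 1.00000000
P = K * exp(-rT) * N(-d2) - S_0 * exp(-qT) * N(-d1)
N(-d1) = 0.27936242; N(-d2) = 0.45736033
P = 25.0800 * 0.91530311 * 0.45736033 - 27.0800 * 1.00000000 * 0.27936242 = 2.9339

Answer: Price = 2.9339


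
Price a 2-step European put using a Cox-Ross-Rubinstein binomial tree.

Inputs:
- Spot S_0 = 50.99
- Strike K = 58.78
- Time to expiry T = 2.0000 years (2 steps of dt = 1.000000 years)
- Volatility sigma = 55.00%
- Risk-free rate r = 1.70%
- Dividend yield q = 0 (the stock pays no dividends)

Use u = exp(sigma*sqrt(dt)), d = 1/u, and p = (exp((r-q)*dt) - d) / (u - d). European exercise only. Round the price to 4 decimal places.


dt = T/N = 1.000000
u = exp(sigma*sqrt(dt)) = 1.733253; d = 1/u = 0.576950
p = (exp((r-q)*dt) - d) / (u - d) = 0.380692
Discount per step: exp(-r*dt) = 0.983144
Stock lattice S(k, i) with i counting down-moves:
  k=0: S(0,0) = 50.9900
  k=1: S(1,0) = 88.3786; S(1,1) = 29.4187
  k=2: S(2,0) = 153.1824; S(2,1) = 50.9900; S(2,2) = 16.9731
Terminal payoffs V(N, i) = max(K - S_T, 0):
  V(2,0) = 0.000000; V(2,1) = 7.790000; V(2,2) = 41.806903
Backward induction: V(k, i) = exp(-r*dt) * [p * V(k+1, i) + (1-p) * V(k+1, i+1)].
  V(1,0) = exp(-r*dt) * [p*0.000000 + (1-p)*7.790000] = 4.743087
  V(1,1) = exp(-r*dt) * [p*7.790000 + (1-p)*41.806903] = 28.370515
  V(0,0) = exp(-r*dt) * [p*4.743087 + (1-p)*28.370515] = 19.049136

Answer: Price = V(0,0) = 19.0491


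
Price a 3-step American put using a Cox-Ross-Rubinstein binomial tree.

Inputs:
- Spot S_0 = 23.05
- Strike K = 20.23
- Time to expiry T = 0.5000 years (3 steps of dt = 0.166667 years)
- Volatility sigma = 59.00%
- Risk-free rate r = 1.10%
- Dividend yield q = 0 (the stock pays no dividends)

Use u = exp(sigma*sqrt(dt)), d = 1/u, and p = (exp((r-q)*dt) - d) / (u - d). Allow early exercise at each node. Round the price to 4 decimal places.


dt = T/N = 0.166667
u = exp(sigma*sqrt(dt)) = 1.272351; d = 1/u = 0.785947
p = (exp((r-q)*dt) - d) / (u - d) = 0.443845
Discount per step: exp(-r*dt) = 0.998168
Stock lattice S(k, i) with i counting down-moves:
  k=0: S(0,0) = 23.0500
  k=1: S(1,0) = 29.3277; S(1,1) = 18.1161
  k=2: S(2,0) = 37.3151; S(2,1) = 23.0500; S(2,2) = 14.2383
  k=3: S(3,0) = 47.4779; S(3,1) = 29.3277; S(3,2) = 18.1161; S(3,3) = 11.1905
Terminal payoffs V(N, i) = max(K - S_T, 0):
  V(3,0) = 0.000000; V(3,1) = 0.000000; V(3,2) = 2.113932; V(3,3) = 9.039488
Backward induction: V(k, i) = exp(-r*dt) * [p * V(k+1, i) + (1-p) * V(k+1, i+1)]; then take max(V_cont, immediate exercise) for American.
  V(2,0) = exp(-r*dt) * [p*0.000000 + (1-p)*0.000000] = 0.000000; exercise = 0.000000; V(2,0) = max -> 0.000000
  V(2,1) = exp(-r*dt) * [p*0.000000 + (1-p)*2.113932] = 1.173520; exercise = 0.000000; V(2,1) = max -> 1.173520
  V(2,2) = exp(-r*dt) * [p*2.113932 + (1-p)*9.039488] = 5.954685; exercise = 5.991739; V(2,2) = max -> 5.991739
  V(1,0) = exp(-r*dt) * [p*0.000000 + (1-p)*1.173520] = 0.651463; exercise = 0.000000; V(1,0) = max -> 0.651463
  V(1,1) = exp(-r*dt) * [p*1.173520 + (1-p)*5.991739] = 3.846136; exercise = 2.113932; V(1,1) = max -> 3.846136
  V(0,0) = exp(-r*dt) * [p*0.651463 + (1-p)*3.846136] = 2.423748; exercise = 0.000000; V(0,0) = max -> 2.423748

Answer: Price = V(0,0) = 2.4237


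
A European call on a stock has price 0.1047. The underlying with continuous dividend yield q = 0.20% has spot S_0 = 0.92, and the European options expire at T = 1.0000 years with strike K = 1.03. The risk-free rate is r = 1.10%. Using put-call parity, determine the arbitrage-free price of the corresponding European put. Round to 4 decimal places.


Answer: Put price = 0.2053

Derivation:
Put-call parity: C - P = S_0 * exp(-qT) - K * exp(-rT).
S_0 * exp(-qT) = 0.9200 * 0.99800200 = 0.91816184
K * exp(-rT) = 1.0300 * 0.98906028 = 1.01873209
P = C - S*exp(-qT) + K*exp(-rT)
P = 0.1047 - 0.91816184 + 1.01873209 = 0.2053


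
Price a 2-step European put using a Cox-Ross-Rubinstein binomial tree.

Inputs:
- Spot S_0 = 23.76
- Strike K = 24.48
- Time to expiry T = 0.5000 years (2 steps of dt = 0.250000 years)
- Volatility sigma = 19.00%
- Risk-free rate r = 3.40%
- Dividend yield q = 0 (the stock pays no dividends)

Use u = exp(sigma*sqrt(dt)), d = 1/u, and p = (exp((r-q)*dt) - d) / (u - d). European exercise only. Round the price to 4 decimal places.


dt = T/N = 0.250000
u = exp(sigma*sqrt(dt)) = 1.099659; d = 1/u = 0.909373
p = (exp((r-q)*dt) - d) / (u - d) = 0.521128
Discount per step: exp(-r*dt) = 0.991536
Stock lattice S(k, i) with i counting down-moves:
  k=0: S(0,0) = 23.7600
  k=1: S(1,0) = 26.1279; S(1,1) = 21.6067
  k=2: S(2,0) = 28.7318; S(2,1) = 23.7600; S(2,2) = 19.6485
Terminal payoffs V(N, i) = max(K - S_T, 0):
  V(2,0) = 0.000000; V(2,1) = 0.720000; V(2,2) = 4.831451
Backward induction: V(k, i) = exp(-r*dt) * [p * V(k+1, i) + (1-p) * V(k+1, i+1)].
  V(1,0) = exp(-r*dt) * [p*0.000000 + (1-p)*0.720000] = 0.341870
  V(1,1) = exp(-r*dt) * [p*0.720000 + (1-p)*4.831451] = 2.666101
  V(0,0) = exp(-r*dt) * [p*0.341870 + (1-p)*2.666101] = 1.442565

Answer: Price = V(0,0) = 1.4426


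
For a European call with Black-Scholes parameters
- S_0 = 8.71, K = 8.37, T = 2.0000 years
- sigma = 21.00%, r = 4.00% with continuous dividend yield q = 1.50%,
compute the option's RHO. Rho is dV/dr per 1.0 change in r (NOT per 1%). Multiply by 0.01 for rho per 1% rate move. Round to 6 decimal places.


d1 = 0.4509250462; d2 = 0.1539401981
phi(d1) = 0.3603767627; exp(-qT) = 0.9704455335; exp(-rT) = 0.9231163464
N(d2) = 0.5611715558
Rho = K*T*exp(-rT)*N(d2) = 8.3700 * 2.0000 * 0.9231163464 * 0.5611715558 = 8.671766

Answer: Rho = 8.671766


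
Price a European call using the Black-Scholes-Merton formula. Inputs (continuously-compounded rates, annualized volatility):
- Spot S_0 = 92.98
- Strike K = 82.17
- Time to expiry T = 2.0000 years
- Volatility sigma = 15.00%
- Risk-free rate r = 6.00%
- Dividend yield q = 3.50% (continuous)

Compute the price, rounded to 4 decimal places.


Answer: Price = 15.7714

Derivation:
d1 = (ln(S/K) + (r - q + 0.5*sigma^2) * T) / (sigma * sqrt(T)) = 0.92439666
d2 = d1 - sigma * sqrt(T) = 0.71226463
exp(-rT) = 0.88692044; exp(-qT) = 0.93239382
C = S_0 * exp(-qT) * N(d1) - K * exp(-rT) * N(d2)
N(d1) = 0.82236008; N(d2) = 0.76184954
C = 92.9800 * 0.93239382 * 0.82236008 - 82.1700 * 0.88692044 * 0.76184954 = 15.7714


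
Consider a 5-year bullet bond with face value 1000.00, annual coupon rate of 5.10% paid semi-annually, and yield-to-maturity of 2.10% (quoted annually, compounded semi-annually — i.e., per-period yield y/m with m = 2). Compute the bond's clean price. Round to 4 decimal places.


Coupon per period c = face * coupon_rate / m = 25.500000
Periods per year m = 2; per-period yield y/m = 0.010500
Number of cashflows N = 10
Cashflows (t years, CF_t, discount factor 1/(1+y/m)^(m*t), PV):
  t = 0.5000: CF_t = 25.500000, DF = 0.989609, PV = 25.235032
  t = 1.0000: CF_t = 25.500000, DF = 0.979326, PV = 24.972818
  t = 1.5000: CF_t = 25.500000, DF = 0.969150, PV = 24.713328
  t = 2.0000: CF_t = 25.500000, DF = 0.959080, PV = 24.456534
  t = 2.5000: CF_t = 25.500000, DF = 0.949114, PV = 24.202409
  t = 3.0000: CF_t = 25.500000, DF = 0.939252, PV = 23.950924
  t = 3.5000: CF_t = 25.500000, DF = 0.929492, PV = 23.702052
  t = 4.0000: CF_t = 25.500000, DF = 0.919834, PV = 23.455767
  t = 4.5000: CF_t = 25.500000, DF = 0.910276, PV = 23.212041
  t = 5.0000: CF_t = 1025.500000, DF = 0.900818, PV = 923.788361
Price P = sum_t PV_t = 1141.689265

Answer: Price = 1141.6893


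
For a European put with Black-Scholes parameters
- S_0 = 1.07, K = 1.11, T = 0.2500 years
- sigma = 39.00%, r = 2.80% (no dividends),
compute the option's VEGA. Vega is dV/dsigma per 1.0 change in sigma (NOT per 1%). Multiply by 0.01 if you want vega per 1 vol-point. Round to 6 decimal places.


d1 = -0.0548147018; d2 = -0.2498147018
phi(d1) = 0.3983433891; exp(-qT) = 1.0000000000; exp(-rT) = 0.9930244429
Vega = S * exp(-qT) * phi(d1) * sqrt(T) = 1.0700 * 1.0000000000 * 0.3983433891 * 0.5000000000 = 0.213114

Answer: Vega = 0.213114


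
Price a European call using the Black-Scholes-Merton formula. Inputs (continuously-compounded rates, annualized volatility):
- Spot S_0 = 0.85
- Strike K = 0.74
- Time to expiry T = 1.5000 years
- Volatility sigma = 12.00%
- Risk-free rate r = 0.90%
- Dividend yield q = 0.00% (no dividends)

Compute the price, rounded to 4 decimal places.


d1 = (ln(S/K) + (r - q + 0.5*sigma^2) * T) / (sigma * sqrt(T)) = 1.10829996
d2 = d1 - sigma * sqrt(T) = 0.96133058
exp(-rT) = 0.98659072; exp(-qT) = 1.00000000
C = S_0 * exp(-qT) * N(d1) - K * exp(-rT) * N(d2)
N(d1) = 0.86613385; N(d2) = 0.83180701
C = 0.8500 * 1.00000000 * 0.86613385 - 0.7400 * 0.98659072 * 0.83180701 = 0.1289

Answer: Price = 0.1289


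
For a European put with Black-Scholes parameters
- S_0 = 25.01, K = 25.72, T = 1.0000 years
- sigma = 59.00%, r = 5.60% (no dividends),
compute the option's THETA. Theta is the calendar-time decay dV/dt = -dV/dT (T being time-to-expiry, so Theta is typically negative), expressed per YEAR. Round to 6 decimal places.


d1 = 0.3424692297; d2 = -0.2475307703
phi(d1) = 0.3762200303; exp(-qT) = 1.0000000000; exp(-rT) = 0.9455391359
Theta = -S*exp(-qT)*phi(d1)*sigma/(2*sqrt(T)) + r*K*exp(-rT)*N(-d2) - q*S*exp(-qT)*N(-d1)
N(-d1) = 0.3659988983; N(-d2) = 0.5977512595; sqrt(T) = 1.0000000000
Term 1 = -25.0100 * 1.0000000000 * 0.3762200303 * 0.5900 / (2 * 1.0000000000) = -2.7757325726
Term 2 = 0.0560 * 25.7200 * 0.9455391359 * 0.5977512595 = 0.8140648446
Term 3 = 0 (no dividend yield, q = 0)
Theta = -2.7757325726 + (0.8140648446) + (0.0000000000) = -1.961668

Answer: Theta = -1.961668


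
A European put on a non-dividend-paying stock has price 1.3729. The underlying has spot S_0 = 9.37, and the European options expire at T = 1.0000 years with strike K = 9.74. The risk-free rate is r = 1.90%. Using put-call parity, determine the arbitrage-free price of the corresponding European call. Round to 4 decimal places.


Put-call parity: C - P = S_0 * exp(-qT) - K * exp(-rT).
S_0 * exp(-qT) = 9.3700 * 1.00000000 = 9.37000000
K * exp(-rT) = 9.7400 * 0.98117936 = 9.55668699
C = P + S*exp(-qT) - K*exp(-rT)
C = 1.3729 + 9.37000000 - 9.55668699 = 1.1862

Answer: Call price = 1.1862


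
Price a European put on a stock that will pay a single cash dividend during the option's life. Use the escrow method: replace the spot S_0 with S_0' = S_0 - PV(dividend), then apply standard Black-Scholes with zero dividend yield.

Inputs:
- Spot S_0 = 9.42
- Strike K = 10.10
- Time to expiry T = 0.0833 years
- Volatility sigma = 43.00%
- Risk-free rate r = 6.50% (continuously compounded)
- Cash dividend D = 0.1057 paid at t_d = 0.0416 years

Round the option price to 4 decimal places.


PV(D) = D * exp(-r * t_d) = 0.1057 * 0.99729965 = 0.10541457
S_0' = S_0 - PV(D) = 9.4200 - 0.10541457 = 9.31458543
d1 = (ln(S_0'/K) + (r + sigma^2/2)*T) / (sigma*sqrt(T)) = -0.54661843
d2 = d1 - sigma*sqrt(T) = -0.67072391
exp(-rT) = 0.99460013
N(-d1) = 0.70767955; N(-d2) = 0.74880178
P = K * exp(-rT) * N(-d2) - S_0' * N(-d1) = 10.1000 * 0.99460013 * 0.74880178 - 9.31458543 * 0.70767955 = 0.9303

Answer: Price = 0.9303


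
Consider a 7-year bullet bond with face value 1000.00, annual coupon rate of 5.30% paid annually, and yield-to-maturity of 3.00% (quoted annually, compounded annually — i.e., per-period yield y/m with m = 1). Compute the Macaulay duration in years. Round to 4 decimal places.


Coupon per period c = face * coupon_rate / m = 53.000000
Periods per year m = 1; per-period yield y/m = 0.030000
Number of cashflows N = 7
Cashflows (t years, CF_t, discount factor 1/(1+y/m)^(m*t), PV):
  t = 1.0000: CF_t = 53.000000, DF = 0.970874, PV = 51.456311
  t = 2.0000: CF_t = 53.000000, DF = 0.942596, PV = 49.957583
  t = 3.0000: CF_t = 53.000000, DF = 0.915142, PV = 48.502508
  t = 4.0000: CF_t = 53.000000, DF = 0.888487, PV = 47.089814
  t = 5.0000: CF_t = 53.000000, DF = 0.862609, PV = 45.718266
  t = 6.0000: CF_t = 53.000000, DF = 0.837484, PV = 44.386666
  t = 7.0000: CF_t = 1053.000000, DF = 0.813092, PV = 856.185361
Price P = sum_t PV_t = 1143.296508
Macaulay numerator sum_t t * PV_t:
  t * PV_t at t = 1.0000: 51.456311
  t * PV_t at t = 2.0000: 99.915166
  t * PV_t at t = 3.0000: 145.507524
  t * PV_t at t = 4.0000: 188.359254
  t * PV_t at t = 5.0000: 228.591328
  t * PV_t at t = 6.0000: 266.319994
  t * PV_t at t = 7.0000: 5993.297530
Macaulay duration D = (sum_t t * PV_t) / P = 6973.447107 / 1143.296508 = 6.099421

Answer: Macaulay duration = 6.0994 years


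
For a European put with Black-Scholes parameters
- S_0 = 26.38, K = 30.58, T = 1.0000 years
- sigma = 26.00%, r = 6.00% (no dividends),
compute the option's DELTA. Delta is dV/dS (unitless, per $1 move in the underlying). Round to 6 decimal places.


d1 = -0.2074617431; d2 = -0.4674617431
phi(d1) = 0.3904486874; exp(-qT) = 1.0000000000; exp(-rT) = 0.9417645336
N(-d1) = 0.5821753664
Delta = -exp(-qT) * N(-d1) = -1.0000000000 * 0.5821753664 = -0.582175

Answer: Delta = -0.582175


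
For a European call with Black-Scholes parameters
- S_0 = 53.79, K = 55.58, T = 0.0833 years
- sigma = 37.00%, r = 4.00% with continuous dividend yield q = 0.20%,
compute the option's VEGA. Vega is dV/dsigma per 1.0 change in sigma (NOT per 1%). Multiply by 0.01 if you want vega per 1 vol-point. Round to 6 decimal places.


Answer: Vega = 6.039675

Derivation:
d1 = -0.2235126198; d2 = -0.3303010555
phi(d1) = 0.3891005526; exp(-qT) = 0.9998334139; exp(-rT) = 0.9966735450
Vega = S * exp(-qT) * phi(d1) * sqrt(T) = 53.7900 * 0.9998334139 * 0.3891005526 * 0.2886173938 = 6.039675


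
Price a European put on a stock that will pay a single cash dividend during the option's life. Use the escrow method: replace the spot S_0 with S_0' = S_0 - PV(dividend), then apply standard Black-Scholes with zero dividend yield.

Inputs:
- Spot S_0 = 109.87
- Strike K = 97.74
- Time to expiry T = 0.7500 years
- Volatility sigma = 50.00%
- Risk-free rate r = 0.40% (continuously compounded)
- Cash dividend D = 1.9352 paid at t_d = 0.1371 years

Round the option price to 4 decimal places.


PV(D) = D * exp(-r * t_d) = 1.9352 * 0.99945175 = 1.93413903
S_0' = S_0 - PV(D) = 109.8700 - 1.93413903 = 107.93586097
d1 = (ln(S_0'/K) + (r + sigma^2/2)*T) / (sigma*sqrt(T)) = 0.45258783
d2 = d1 - sigma*sqrt(T) = 0.01957513
exp(-rT) = 0.99700450
N(-d1) = 0.32542278; N(-d2) = 0.49219115
P = K * exp(-rT) * N(-d2) - S_0' * N(-d1) = 97.7400 * 0.99700450 * 0.49219115 - 107.93586097 * 0.32542278 = 12.8379

Answer: Price = 12.8379


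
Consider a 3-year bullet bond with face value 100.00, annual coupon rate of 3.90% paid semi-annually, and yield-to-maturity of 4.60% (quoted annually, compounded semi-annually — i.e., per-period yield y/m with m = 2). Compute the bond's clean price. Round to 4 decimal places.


Answer: Price = 98.0592

Derivation:
Coupon per period c = face * coupon_rate / m = 1.950000
Periods per year m = 2; per-period yield y/m = 0.023000
Number of cashflows N = 6
Cashflows (t years, CF_t, discount factor 1/(1+y/m)^(m*t), PV):
  t = 0.5000: CF_t = 1.950000, DF = 0.977517, PV = 1.906158
  t = 1.0000: CF_t = 1.950000, DF = 0.955540, PV = 1.863302
  t = 1.5000: CF_t = 1.950000, DF = 0.934056, PV = 1.821410
  t = 2.0000: CF_t = 1.950000, DF = 0.913056, PV = 1.780459
  t = 2.5000: CF_t = 1.950000, DF = 0.892528, PV = 1.740430
  t = 3.0000: CF_t = 101.950000, DF = 0.872461, PV = 88.947435
Price P = sum_t PV_t = 98.059194


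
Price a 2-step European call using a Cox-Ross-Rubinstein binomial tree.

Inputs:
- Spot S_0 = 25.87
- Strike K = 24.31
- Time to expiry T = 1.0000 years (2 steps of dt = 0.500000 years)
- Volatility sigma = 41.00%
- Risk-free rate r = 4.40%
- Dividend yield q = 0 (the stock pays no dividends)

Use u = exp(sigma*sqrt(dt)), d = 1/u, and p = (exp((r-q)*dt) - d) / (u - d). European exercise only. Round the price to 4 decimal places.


Answer: Price = V(0,0) = 5.2884

Derivation:
dt = T/N = 0.500000
u = exp(sigma*sqrt(dt)) = 1.336312; d = 1/u = 0.748328
p = (exp((r-q)*dt) - d) / (u - d) = 0.465856
Discount per step: exp(-r*dt) = 0.978240
Stock lattice S(k, i) with i counting down-moves:
  k=0: S(0,0) = 25.8700
  k=1: S(1,0) = 34.5704; S(1,1) = 19.3592
  k=2: S(2,0) = 46.1968; S(2,1) = 25.8700; S(2,2) = 14.4871
Terminal payoffs V(N, i) = max(S_T - K, 0):
  V(2,0) = 21.886847; V(2,1) = 1.560000; V(2,2) = 0.000000
Backward induction: V(k, i) = exp(-r*dt) * [p * V(k+1, i) + (1-p) * V(k+1, i+1)].
  V(1,0) = exp(-r*dt) * [p*21.886847 + (1-p)*1.560000] = 10.789378
  V(1,1) = exp(-r*dt) * [p*1.560000 + (1-p)*0.000000] = 0.710921
  V(0,0) = exp(-r*dt) * [p*10.789378 + (1-p)*0.710921] = 5.288393


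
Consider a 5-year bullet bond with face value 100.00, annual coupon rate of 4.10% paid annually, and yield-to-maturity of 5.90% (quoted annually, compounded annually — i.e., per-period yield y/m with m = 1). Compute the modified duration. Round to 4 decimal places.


Coupon per period c = face * coupon_rate / m = 4.100000
Periods per year m = 1; per-period yield y/m = 0.059000
Number of cashflows N = 5
Cashflows (t years, CF_t, discount factor 1/(1+y/m)^(m*t), PV):
  t = 1.0000: CF_t = 4.100000, DF = 0.944287, PV = 3.871577
  t = 2.0000: CF_t = 4.100000, DF = 0.891678, PV = 3.655880
  t = 3.0000: CF_t = 4.100000, DF = 0.842000, PV = 3.452200
  t = 4.0000: CF_t = 4.100000, DF = 0.795090, PV = 3.259868
  t = 5.0000: CF_t = 104.100000, DF = 0.750793, PV = 78.157549
Price P = sum_t PV_t = 92.397074
First compute Macaulay numerator sum_t t * PV_t:
  t * PV_t at t = 1.0000: 3.871577
  t * PV_t at t = 2.0000: 7.311760
  t * PV_t at t = 3.0000: 10.356601
  t * PV_t at t = 4.0000: 13.039472
  t * PV_t at t = 5.0000: 390.787743
Macaulay duration D = 425.367152 / 92.397074 = 4.603686
Modified duration = D / (1 + y/m) = 4.603686 / (1 + 0.059000) = 4.347202

Answer: Modified duration = 4.3472


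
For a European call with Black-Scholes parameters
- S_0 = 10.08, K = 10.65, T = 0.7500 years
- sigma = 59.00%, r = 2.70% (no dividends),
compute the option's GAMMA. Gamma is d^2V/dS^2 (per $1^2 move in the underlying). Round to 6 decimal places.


d1 = 0.1874546148; d2 = -0.3235003735
phi(d1) = 0.3919942336; exp(-qT) = 1.0000000000; exp(-rT) = 0.9799536543
Gamma = exp(-qT) * phi(d1) / (S * sigma * sqrt(T)) = 1.0000000000 * 0.3919942336 / (10.0800 * 0.5900 * 0.8660254038) = 0.076109

Answer: Gamma = 0.076109


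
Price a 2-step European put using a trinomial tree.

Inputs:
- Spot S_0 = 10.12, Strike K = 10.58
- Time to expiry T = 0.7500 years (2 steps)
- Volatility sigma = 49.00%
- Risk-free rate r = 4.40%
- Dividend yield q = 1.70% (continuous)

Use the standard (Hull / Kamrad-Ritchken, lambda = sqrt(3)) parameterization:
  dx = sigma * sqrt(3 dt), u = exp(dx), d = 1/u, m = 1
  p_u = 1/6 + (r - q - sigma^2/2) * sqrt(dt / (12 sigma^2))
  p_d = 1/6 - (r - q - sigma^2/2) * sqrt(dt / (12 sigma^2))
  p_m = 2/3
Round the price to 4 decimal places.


Answer: Price = V(0,0) = 1.6715

Derivation:
dt = T/N = 0.375000; dx = sigma*sqrt(3*dt) = 0.519723
u = exp(dx) = 1.681563; d = 1/u = 0.594685
p_u = 0.133097, p_m = 0.666667, p_d = 0.200236
Discount per step: exp(-r*dt) = 0.983635
Stock lattice S(k, j) with j the centered position index:
  k=0: S(0,+0) = 10.1200
  k=1: S(1,-1) = 6.0182; S(1,+0) = 10.1200; S(1,+1) = 17.0174
  k=2: S(2,-2) = 3.5789; S(2,-1) = 6.0182; S(2,+0) = 10.1200; S(2,+1) = 17.0174; S(2,+2) = 28.6158
Terminal payoffs V(N, j) = max(K - S_T, 0):
  V(2,-2) = 7.001060; V(2,-1) = 4.561788; V(2,+0) = 0.460000; V(2,+1) = 0.000000; V(2,+2) = 0.000000
Backward induction: V(k, j) = exp(-r*dt) * [p_u * V(k+1, j+1) + p_m * V(k+1, j) + p_d * V(k+1, j-1)]
  V(1,-1) = exp(-r*dt) * [p_u*0.460000 + p_m*4.561788 + p_d*7.001060] = 4.430572
  V(1,+0) = exp(-r*dt) * [p_u*0.000000 + p_m*0.460000 + p_d*4.561788] = 1.200135
  V(1,+1) = exp(-r*dt) * [p_u*0.000000 + p_m*0.000000 + p_d*0.460000] = 0.090601
  V(0,+0) = exp(-r*dt) * [p_u*0.090601 + p_m*1.200135 + p_d*4.430572] = 1.671501


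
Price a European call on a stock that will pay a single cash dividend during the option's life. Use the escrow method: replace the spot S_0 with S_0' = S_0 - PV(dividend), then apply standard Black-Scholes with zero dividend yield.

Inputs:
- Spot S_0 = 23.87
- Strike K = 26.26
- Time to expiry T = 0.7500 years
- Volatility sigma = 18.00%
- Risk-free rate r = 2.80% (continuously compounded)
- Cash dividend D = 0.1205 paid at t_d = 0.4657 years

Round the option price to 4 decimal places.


Answer: Price = 0.7496

Derivation:
PV(D) = D * exp(-r * t_d) = 0.1205 * 0.98704505 = 0.11893893
S_0' = S_0 - PV(D) = 23.8700 - 0.11893893 = 23.75106107
d1 = (ln(S_0'/K) + (r + sigma^2/2)*T) / (sigma*sqrt(T)) = -0.43153509
d2 = d1 - sigma*sqrt(T) = -0.58741966
exp(-rT) = 0.97921896
N(d1) = 0.33303967; N(d2) = 0.27846095
C = S_0' * N(d1) - K * exp(-rT) * N(d2) = 23.75106107 * 0.33303967 - 26.2600 * 0.97921896 * 0.27846095 = 0.7496


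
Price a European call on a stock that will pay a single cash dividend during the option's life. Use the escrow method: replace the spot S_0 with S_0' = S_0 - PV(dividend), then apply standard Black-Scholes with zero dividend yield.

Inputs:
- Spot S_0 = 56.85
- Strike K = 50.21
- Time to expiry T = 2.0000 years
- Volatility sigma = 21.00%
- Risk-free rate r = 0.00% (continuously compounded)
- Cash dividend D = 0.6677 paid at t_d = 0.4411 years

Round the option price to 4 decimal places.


PV(D) = D * exp(-r * t_d) = 0.6677 * 1.00000000 = 0.66770000
S_0' = S_0 - PV(D) = 56.8500 - 0.66770000 = 56.18230000
d1 = (ln(S_0'/K) + (r + sigma^2/2)*T) / (sigma*sqrt(T)) = 0.52692099
d2 = d1 - sigma*sqrt(T) = 0.22993614
exp(-rT) = 1.00000000
N(d1) = 0.70087577; N(d2) = 0.59092930
C = S_0' * N(d1) - K * exp(-rT) * N(d2) = 56.18230000 * 0.70087577 - 50.2100 * 1.00000000 * 0.59092930 = 9.7063

Answer: Price = 9.7063


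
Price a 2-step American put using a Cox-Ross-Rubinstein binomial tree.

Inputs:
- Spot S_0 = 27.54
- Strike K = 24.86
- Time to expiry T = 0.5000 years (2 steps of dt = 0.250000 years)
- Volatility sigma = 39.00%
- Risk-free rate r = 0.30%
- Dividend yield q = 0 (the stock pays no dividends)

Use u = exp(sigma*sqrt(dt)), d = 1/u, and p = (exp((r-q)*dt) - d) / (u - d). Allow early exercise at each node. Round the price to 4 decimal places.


dt = T/N = 0.250000
u = exp(sigma*sqrt(dt)) = 1.215311; d = 1/u = 0.822835
p = (exp((r-q)*dt) - d) / (u - d) = 0.453316
Discount per step: exp(-r*dt) = 0.999250
Stock lattice S(k, i) with i counting down-moves:
  k=0: S(0,0) = 27.5400
  k=1: S(1,0) = 33.4697; S(1,1) = 22.6609
  k=2: S(2,0) = 40.6761; S(2,1) = 27.5400; S(2,2) = 18.6461
Terminal payoffs V(N, i) = max(K - S_T, 0):
  V(2,0) = 0.000000; V(2,1) = 0.000000; V(2,2) = 6.213854
Backward induction: V(k, i) = exp(-r*dt) * [p * V(k+1, i) + (1-p) * V(k+1, i+1)]; then take max(V_cont, immediate exercise) for American.
  V(1,0) = exp(-r*dt) * [p*0.000000 + (1-p)*0.000000] = 0.000000; exercise = 0.000000; V(1,0) = max -> 0.000000
  V(1,1) = exp(-r*dt) * [p*0.000000 + (1-p)*6.213854] = 3.394470; exercise = 2.199134; V(1,1) = max -> 3.394470
  V(0,0) = exp(-r*dt) * [p*0.000000 + (1-p)*3.394470] = 1.854313; exercise = 0.000000; V(0,0) = max -> 1.854313

Answer: Price = V(0,0) = 1.8543


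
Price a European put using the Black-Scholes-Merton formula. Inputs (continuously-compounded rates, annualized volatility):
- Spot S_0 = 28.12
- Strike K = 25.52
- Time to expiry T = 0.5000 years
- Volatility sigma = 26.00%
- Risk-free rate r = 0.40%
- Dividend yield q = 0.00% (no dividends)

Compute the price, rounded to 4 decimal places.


Answer: Price = 0.9139

Derivation:
d1 = (ln(S/K) + (r - q + 0.5*sigma^2) * T) / (sigma * sqrt(T)) = 0.63051411
d2 = d1 - sigma * sqrt(T) = 0.44666635
exp(-rT) = 0.99800200; exp(-qT) = 1.00000000
P = K * exp(-rT) * N(-d2) - S_0 * exp(-qT) * N(-d1)
N(-d1) = 0.26417914; N(-d2) = 0.32755799
P = 25.5200 * 0.99800200 * 0.32755799 - 28.1200 * 1.00000000 * 0.26417914 = 0.9139


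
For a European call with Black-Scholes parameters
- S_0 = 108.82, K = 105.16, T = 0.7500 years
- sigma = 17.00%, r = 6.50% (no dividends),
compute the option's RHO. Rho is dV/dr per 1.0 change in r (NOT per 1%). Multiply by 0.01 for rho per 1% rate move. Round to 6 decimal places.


Answer: Rho = 51.672918

Derivation:
d1 = 0.6371205658; d2 = 0.4898962472
phi(d1) = 0.3256605034; exp(-qT) = 1.0000000000; exp(-rT) = 0.9524192047
N(d2) = 0.6878963406
Rho = K*T*exp(-rT)*N(d2) = 105.1600 * 0.7500 * 0.9524192047 * 0.6878963406 = 51.672918


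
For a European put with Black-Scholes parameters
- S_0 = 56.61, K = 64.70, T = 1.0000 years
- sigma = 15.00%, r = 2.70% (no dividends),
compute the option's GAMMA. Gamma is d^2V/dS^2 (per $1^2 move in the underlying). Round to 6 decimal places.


d1 = -0.6355036897; d2 = -0.7855036897
phi(d1) = 0.3259957277; exp(-qT) = 1.0000000000; exp(-rT) = 0.9733612415
Gamma = exp(-qT) * phi(d1) / (S * sigma * sqrt(T)) = 1.0000000000 * 0.3259957277 / (56.6100 * 0.1500 * 1.0000000000) = 0.038391

Answer: Gamma = 0.038391


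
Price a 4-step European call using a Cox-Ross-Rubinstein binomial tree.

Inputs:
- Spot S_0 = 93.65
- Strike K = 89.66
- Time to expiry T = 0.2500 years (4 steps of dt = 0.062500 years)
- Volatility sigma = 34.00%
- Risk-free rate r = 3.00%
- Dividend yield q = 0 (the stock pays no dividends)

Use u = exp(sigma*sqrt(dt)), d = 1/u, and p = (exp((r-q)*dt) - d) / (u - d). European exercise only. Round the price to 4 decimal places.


Answer: Price = V(0,0) = 8.9577

Derivation:
dt = T/N = 0.062500
u = exp(sigma*sqrt(dt)) = 1.088717; d = 1/u = 0.918512
p = (exp((r-q)*dt) - d) / (u - d) = 0.489789
Discount per step: exp(-r*dt) = 0.998127
Stock lattice S(k, i) with i counting down-moves:
  k=0: S(0,0) = 93.6500
  k=1: S(1,0) = 101.9584; S(1,1) = 86.0187
  k=2: S(2,0) = 111.0038; S(2,1) = 93.6500; S(2,2) = 79.0092
  k=3: S(3,0) = 120.8517; S(3,1) = 101.9584; S(3,2) = 86.0187; S(3,3) = 72.5709
  k=4: S(4,0) = 131.5733; S(4,1) = 111.0038; S(4,2) = 93.6500; S(4,3) = 79.0092; S(4,4) = 66.6573
Terminal payoffs V(N, i) = max(S_T - K, 0):
  V(4,0) = 41.913342; V(4,1) = 21.343799; V(4,2) = 3.990000; V(4,3) = 0.000000; V(4,4) = 0.000000
Backward induction: V(k, i) = exp(-r*dt) * [p * V(k+1, i) + (1-p) * V(k+1, i+1)].
  V(3,0) = exp(-r*dt) * [p*41.913342 + (1-p)*21.343799] = 31.359686
  V(3,1) = exp(-r*dt) * [p*21.343799 + (1-p)*3.990000] = 12.466308
  V(3,2) = exp(-r*dt) * [p*3.990000 + (1-p)*0.000000] = 1.950598
  V(3,3) = exp(-r*dt) * [p*0.000000 + (1-p)*0.000000] = 0.000000
  V(2,0) = exp(-r*dt) * [p*31.359686 + (1-p)*12.466308] = 21.679395
  V(2,1) = exp(-r*dt) * [p*12.466308 + (1-p)*1.950598] = 7.087778
  V(2,2) = exp(-r*dt) * [p*1.950598 + (1-p)*0.000000] = 0.953592
  V(1,0) = exp(-r*dt) * [p*21.679395 + (1-p)*7.087778] = 14.207930
  V(1,1) = exp(-r*dt) * [p*7.087778 + (1-p)*0.953592] = 3.950636
  V(0,0) = exp(-r*dt) * [p*14.207930 + (1-p)*3.950636] = 8.957737


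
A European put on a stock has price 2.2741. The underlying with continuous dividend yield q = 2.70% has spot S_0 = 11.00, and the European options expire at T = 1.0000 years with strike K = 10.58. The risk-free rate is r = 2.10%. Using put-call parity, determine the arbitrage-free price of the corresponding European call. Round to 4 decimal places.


Answer: Call price = 2.6209

Derivation:
Put-call parity: C - P = S_0 * exp(-qT) - K * exp(-rT).
S_0 * exp(-qT) = 11.0000 * 0.97336124 = 10.70697366
K * exp(-rT) = 10.5800 * 0.97921896 = 10.36013665
C = P + S*exp(-qT) - K*exp(-rT)
C = 2.2741 + 10.70697366 - 10.36013665 = 2.6209


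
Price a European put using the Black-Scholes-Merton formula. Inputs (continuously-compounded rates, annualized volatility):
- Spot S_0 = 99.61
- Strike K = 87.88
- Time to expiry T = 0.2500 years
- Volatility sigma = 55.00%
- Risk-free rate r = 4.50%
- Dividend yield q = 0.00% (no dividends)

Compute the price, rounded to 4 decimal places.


Answer: Price = 5.0638

Derivation:
d1 = (ln(S/K) + (r - q + 0.5*sigma^2) * T) / (sigma * sqrt(T)) = 0.63401023
d2 = d1 - sigma * sqrt(T) = 0.35901023
exp(-rT) = 0.98881304; exp(-qT) = 1.00000000
P = K * exp(-rT) * N(-d2) - S_0 * exp(-qT) * N(-d1)
N(-d1) = 0.26303707; N(-d2) = 0.35979372
P = 87.8800 * 0.98881304 * 0.35979372 - 99.6100 * 1.00000000 * 0.26303707 = 5.0638


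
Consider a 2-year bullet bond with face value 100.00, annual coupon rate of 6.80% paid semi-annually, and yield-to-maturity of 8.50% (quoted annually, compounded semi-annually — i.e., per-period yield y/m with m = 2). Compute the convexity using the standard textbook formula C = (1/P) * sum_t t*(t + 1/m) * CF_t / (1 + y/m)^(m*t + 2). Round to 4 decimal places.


Coupon per period c = face * coupon_rate / m = 3.400000
Periods per year m = 2; per-period yield y/m = 0.042500
Number of cashflows N = 4
Cashflows (t years, CF_t, discount factor 1/(1+y/m)^(m*t), PV):
  t = 0.5000: CF_t = 3.400000, DF = 0.959233, PV = 3.261391
  t = 1.0000: CF_t = 3.400000, DF = 0.920127, PV = 3.128433
  t = 1.5000: CF_t = 3.400000, DF = 0.882616, PV = 3.000894
  t = 2.0000: CF_t = 103.400000, DF = 0.846634, PV = 87.541964
Price P = sum_t PV_t = 96.932682
Convexity numerator sum_t t*(t + 1/m) * CF_t / (1+y/m)^(m*t + 2):
  t = 0.5000: term = 1.500447
  t = 1.0000: term = 4.317834
  t = 1.5000: term = 8.283614
  t = 2.0000: term = 402.748713
Convexity = (1/P) * sum = 416.850608 / 96.932682 = 4.300413

Answer: Convexity = 4.3004


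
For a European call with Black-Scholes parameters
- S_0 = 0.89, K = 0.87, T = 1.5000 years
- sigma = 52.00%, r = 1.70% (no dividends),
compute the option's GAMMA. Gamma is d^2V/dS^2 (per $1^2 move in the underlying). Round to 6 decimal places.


d1 = 0.3941609783; d2 = -0.2427063548
phi(d1) = 0.3691249879; exp(-qT) = 1.0000000000; exp(-rT) = 0.9748223790
Gamma = exp(-qT) * phi(d1) / (S * sigma * sqrt(T)) = 1.0000000000 * 0.3691249879 / (0.8900 * 0.5200 * 1.2247448714) = 0.651230

Answer: Gamma = 0.651230


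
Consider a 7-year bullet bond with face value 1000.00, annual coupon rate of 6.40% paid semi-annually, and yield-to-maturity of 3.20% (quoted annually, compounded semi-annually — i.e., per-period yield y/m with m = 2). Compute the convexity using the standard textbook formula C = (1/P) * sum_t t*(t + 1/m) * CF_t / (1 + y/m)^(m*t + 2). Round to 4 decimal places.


Answer: Convexity = 40.0670

Derivation:
Coupon per period c = face * coupon_rate / m = 32.000000
Periods per year m = 2; per-period yield y/m = 0.016000
Number of cashflows N = 14
Cashflows (t years, CF_t, discount factor 1/(1+y/m)^(m*t), PV):
  t = 0.5000: CF_t = 32.000000, DF = 0.984252, PV = 31.496063
  t = 1.0000: CF_t = 32.000000, DF = 0.968752, PV = 31.000062
  t = 1.5000: CF_t = 32.000000, DF = 0.953496, PV = 30.511872
  t = 2.0000: CF_t = 32.000000, DF = 0.938480, PV = 30.031370
  t = 2.5000: CF_t = 32.000000, DF = 0.923701, PV = 29.558435
  t = 3.0000: CF_t = 32.000000, DF = 0.909155, PV = 29.092948
  t = 3.5000: CF_t = 32.000000, DF = 0.894837, PV = 28.634791
  t = 4.0000: CF_t = 32.000000, DF = 0.880745, PV = 28.183850
  t = 4.5000: CF_t = 32.000000, DF = 0.866875, PV = 27.740010
  t = 5.0000: CF_t = 32.000000, DF = 0.853224, PV = 27.303159
  t = 5.5000: CF_t = 32.000000, DF = 0.839787, PV = 26.873188
  t = 6.0000: CF_t = 32.000000, DF = 0.826562, PV = 26.449988
  t = 6.5000: CF_t = 32.000000, DF = 0.813545, PV = 26.033453
  t = 7.0000: CF_t = 1032.000000, DF = 0.800734, PV = 826.357144
Price P = sum_t PV_t = 1199.266333
Convexity numerator sum_t t*(t + 1/m) * CF_t / (1+y/m)^(m*t + 2):
  t = 0.5000: term = 15.255936
  t = 1.0000: term = 45.047055
  t = 1.5000: term = 88.675305
  t = 2.0000: term = 145.464740
  t = 2.5000: term = 214.760935
  t = 3.0000: term = 295.930422
  t = 3.5000: term = 388.360134
  t = 4.0000: term = 491.456863
  t = 4.5000: term = 604.646731
  t = 5.0000: term = 727.374676
  t = 5.5000: term = 859.103948
  t = 6.0000: term = 999.315616
  t = 6.5000: term = 1147.508089
  t = 7.0000: term = 42028.091929
Convexity = (1/P) * sum = 48050.992380 / 1199.266333 = 40.066990
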